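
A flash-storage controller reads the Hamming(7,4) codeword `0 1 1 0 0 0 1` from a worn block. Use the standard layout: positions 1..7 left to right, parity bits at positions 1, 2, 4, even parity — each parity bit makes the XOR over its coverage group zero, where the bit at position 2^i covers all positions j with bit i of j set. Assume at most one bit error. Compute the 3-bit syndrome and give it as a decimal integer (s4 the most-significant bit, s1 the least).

6

s1: b1⊕b3⊕b5⊕b7 = 0⊕1⊕0⊕1 = 0
s2: b2⊕b3⊕b6⊕b7 = 1⊕1⊕0⊕1 = 1
s4: b4⊕b5⊕b6⊕b7 = 0⊕0⊕0⊕1 = 1
Syndrome (s4...s1) = 110 → position 6.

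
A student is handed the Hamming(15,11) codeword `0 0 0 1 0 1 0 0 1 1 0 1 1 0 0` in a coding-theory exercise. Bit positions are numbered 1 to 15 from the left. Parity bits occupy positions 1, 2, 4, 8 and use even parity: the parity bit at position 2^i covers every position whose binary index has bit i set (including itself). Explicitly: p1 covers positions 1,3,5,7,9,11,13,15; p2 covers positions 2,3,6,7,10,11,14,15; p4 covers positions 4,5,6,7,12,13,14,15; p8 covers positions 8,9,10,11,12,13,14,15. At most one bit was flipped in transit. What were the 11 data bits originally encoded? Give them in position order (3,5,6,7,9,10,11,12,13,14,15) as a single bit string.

s1: b1⊕b3⊕b5⊕b7⊕b9⊕b11⊕b13⊕b15 = 0⊕0⊕0⊕0⊕1⊕0⊕1⊕0 = 0
s2: b2⊕b3⊕b6⊕b7⊕b10⊕b11⊕b14⊕b15 = 0⊕0⊕1⊕0⊕1⊕0⊕0⊕0 = 0
s4: b4⊕b5⊕b6⊕b7⊕b12⊕b13⊕b14⊕b15 = 1⊕0⊕1⊕0⊕1⊕1⊕0⊕0 = 0
s8: b8⊕b9⊕b10⊕b11⊕b12⊕b13⊕b14⊕b15 = 0⊕1⊕1⊕0⊕1⊕1⊕0⊕0 = 0
Syndrome (s8...s1) = 0000 → position 0 (no error).
No correction needed.
Data bits at positions 3,5,6,7,9,10,11,12,13,14,15: 00101101100

00101101100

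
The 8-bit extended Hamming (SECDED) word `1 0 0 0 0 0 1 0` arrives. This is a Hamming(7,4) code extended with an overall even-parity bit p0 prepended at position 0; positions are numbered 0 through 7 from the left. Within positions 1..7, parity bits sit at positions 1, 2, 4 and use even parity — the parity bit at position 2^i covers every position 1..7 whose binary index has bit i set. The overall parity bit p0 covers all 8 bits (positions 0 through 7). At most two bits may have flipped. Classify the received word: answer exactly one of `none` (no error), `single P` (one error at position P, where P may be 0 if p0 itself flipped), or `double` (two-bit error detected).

double

s1: b1⊕b3⊕b5⊕b7 = 0⊕0⊕0⊕0 = 0
s2: b2⊕b3⊕b6⊕b7 = 0⊕0⊕1⊕0 = 1
s4: b4⊕b5⊕b6⊕b7 = 0⊕0⊕1⊕0 = 1
Syndrome (s4...s1) = 110 → position 6.
Overall parity (XOR of all 8 bits, including p0): 1⊕0⊕0⊕0⊕0⊕0⊕1⊕0 = 0
Overall=0, syndrome position=6 → double-bit error detected (uncorrectable).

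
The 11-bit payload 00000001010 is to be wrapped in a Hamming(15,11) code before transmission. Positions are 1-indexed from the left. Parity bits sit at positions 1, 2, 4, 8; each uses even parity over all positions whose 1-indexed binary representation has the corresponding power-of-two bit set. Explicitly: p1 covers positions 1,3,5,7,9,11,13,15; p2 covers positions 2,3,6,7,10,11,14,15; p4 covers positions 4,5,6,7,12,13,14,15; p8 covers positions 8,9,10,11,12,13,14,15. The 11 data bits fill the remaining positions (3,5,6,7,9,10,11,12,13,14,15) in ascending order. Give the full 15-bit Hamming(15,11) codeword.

010000000001010

Place data bits at non-power-of-two positions: b3=0, b5=0, b6=0, b7=0, b9=0, b10=0, b11=0, b12=1, b13=0, b14=1, b15=0.
p1 = XOR of data positions {3,5,7,9,11,13,15} = 0⊕0⊕0⊕0⊕0⊕0⊕0 = 0
p2 = XOR of data positions {3,6,7,10,11,14,15} = 0⊕0⊕0⊕0⊕0⊕1⊕0 = 1
p4 = XOR of data positions {5,6,7,12,13,14,15} = 0⊕0⊕0⊕1⊕0⊕1⊕0 = 0
p8 = XOR of data positions {9,10,11,12,13,14,15} = 0⊕0⊕0⊕1⊕0⊕1⊕0 = 0
Codeword b1..b15 = 010000000001010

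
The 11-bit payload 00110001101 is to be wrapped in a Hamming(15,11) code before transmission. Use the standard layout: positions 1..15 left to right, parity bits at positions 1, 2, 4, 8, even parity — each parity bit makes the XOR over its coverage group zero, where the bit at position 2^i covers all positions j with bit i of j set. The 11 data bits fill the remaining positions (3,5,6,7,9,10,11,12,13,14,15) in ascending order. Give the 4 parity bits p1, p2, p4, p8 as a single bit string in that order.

1111

Place data bits at non-power-of-two positions: b3=0, b5=0, b6=1, b7=1, b9=0, b10=0, b11=0, b12=1, b13=1, b14=0, b15=1.
p1 = XOR of data positions {3,5,7,9,11,13,15} = 0⊕0⊕1⊕0⊕0⊕1⊕1 = 1
p2 = XOR of data positions {3,6,7,10,11,14,15} = 0⊕1⊕1⊕0⊕0⊕0⊕1 = 1
p4 = XOR of data positions {5,6,7,12,13,14,15} = 0⊕1⊕1⊕1⊕1⊕0⊕1 = 1
p8 = XOR of data positions {9,10,11,12,13,14,15} = 0⊕0⊕0⊕1⊕1⊕0⊕1 = 1
Parity bits p1,p2,p4,p8 = 1111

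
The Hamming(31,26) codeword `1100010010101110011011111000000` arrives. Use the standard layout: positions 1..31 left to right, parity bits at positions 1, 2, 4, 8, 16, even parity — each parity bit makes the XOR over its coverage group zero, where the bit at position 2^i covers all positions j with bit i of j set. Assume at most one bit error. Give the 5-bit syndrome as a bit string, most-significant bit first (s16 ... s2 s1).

11111

s1: b1⊕b3⊕b5⊕b7⊕b9⊕b11⊕b13⊕b15⊕b17⊕b19⊕b21⊕b23⊕b25⊕b27⊕b29⊕b31 = 1⊕0⊕0⊕0⊕1⊕1⊕1⊕1⊕0⊕1⊕1⊕1⊕1⊕0⊕0⊕0 = 1
s2: b2⊕b3⊕b6⊕b7⊕b10⊕b11⊕b14⊕b15⊕b18⊕b19⊕b22⊕b23⊕b26⊕b27⊕b30⊕b31 = 1⊕0⊕1⊕0⊕0⊕1⊕1⊕1⊕1⊕1⊕1⊕1⊕0⊕0⊕0⊕0 = 1
s4: b4⊕b5⊕b6⊕b7⊕b12⊕b13⊕b14⊕b15⊕b20⊕b21⊕b22⊕b23⊕b28⊕b29⊕b30⊕b31 = 0⊕0⊕1⊕0⊕0⊕1⊕1⊕1⊕0⊕1⊕1⊕1⊕0⊕0⊕0⊕0 = 1
s8: b8⊕b9⊕b10⊕b11⊕b12⊕b13⊕b14⊕b15⊕b24⊕b25⊕b26⊕b27⊕b28⊕b29⊕b30⊕b31 = 0⊕1⊕0⊕1⊕0⊕1⊕1⊕1⊕1⊕1⊕0⊕0⊕0⊕0⊕0⊕0 = 1
s16: b16⊕b17⊕b18⊕b19⊕b20⊕b21⊕b22⊕b23⊕b24⊕b25⊕b26⊕b27⊕b28⊕b29⊕b30⊕b31 = 0⊕0⊕1⊕1⊕0⊕1⊕1⊕1⊕1⊕1⊕0⊕0⊕0⊕0⊕0⊕0 = 1
Syndrome (s16...s1) = 11111 → position 31.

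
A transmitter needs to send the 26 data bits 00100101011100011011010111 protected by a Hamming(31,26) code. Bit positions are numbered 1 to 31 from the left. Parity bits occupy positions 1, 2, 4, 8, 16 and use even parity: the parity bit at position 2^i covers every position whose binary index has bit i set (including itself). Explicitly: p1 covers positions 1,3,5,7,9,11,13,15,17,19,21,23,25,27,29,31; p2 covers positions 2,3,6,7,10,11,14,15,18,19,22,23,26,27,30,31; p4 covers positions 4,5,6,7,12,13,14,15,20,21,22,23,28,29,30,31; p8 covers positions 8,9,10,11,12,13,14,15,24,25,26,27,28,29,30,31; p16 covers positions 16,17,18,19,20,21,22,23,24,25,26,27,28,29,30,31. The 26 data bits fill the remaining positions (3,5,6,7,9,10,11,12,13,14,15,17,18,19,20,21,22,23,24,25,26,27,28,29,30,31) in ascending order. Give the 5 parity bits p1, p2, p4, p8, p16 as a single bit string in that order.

Place data bits at non-power-of-two positions: b3=0, b5=0, b6=1, b7=0, b9=0, b10=1, b11=0, b12=1, b13=0, b14=1, b15=1, b17=1, b18=0, b19=0, b20=0, b21=1, b22=1, b23=0, b24=1, b25=1, b26=0, b27=1, b28=0, b29=1, b30=1, b31=1.
p1 = XOR of data positions {3,5,7,9,11,13,15,17,19,21,23,25,27,29,31} = 0⊕0⊕0⊕0⊕0⊕0⊕1⊕1⊕0⊕1⊕0⊕1⊕1⊕1⊕1 = 1
p2 = XOR of data positions {3,6,7,10,11,14,15,18,19,22,23,26,27,30,31} = 0⊕1⊕0⊕1⊕0⊕1⊕1⊕0⊕0⊕1⊕0⊕0⊕1⊕1⊕1 = 0
p4 = XOR of data positions {5,6,7,12,13,14,15,20,21,22,23,28,29,30,31} = 0⊕1⊕0⊕1⊕0⊕1⊕1⊕0⊕1⊕1⊕0⊕0⊕1⊕1⊕1 = 1
p8 = XOR of data positions {9,10,11,12,13,14,15,24,25,26,27,28,29,30,31} = 0⊕1⊕0⊕1⊕0⊕1⊕1⊕1⊕1⊕0⊕1⊕0⊕1⊕1⊕1 = 0
p16 = XOR of data positions {17,18,19,20,21,22,23,24,25,26,27,28,29,30,31} = 1⊕0⊕0⊕0⊕1⊕1⊕0⊕1⊕1⊕0⊕1⊕0⊕1⊕1⊕1 = 1
Parity bits p1,p2,p4,p8,p16 = 10101

10101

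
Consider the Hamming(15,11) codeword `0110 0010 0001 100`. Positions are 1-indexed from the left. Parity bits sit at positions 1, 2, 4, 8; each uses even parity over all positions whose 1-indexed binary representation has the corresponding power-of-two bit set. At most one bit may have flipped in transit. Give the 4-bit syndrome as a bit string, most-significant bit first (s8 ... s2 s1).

s1: b1⊕b3⊕b5⊕b7⊕b9⊕b11⊕b13⊕b15 = 0⊕1⊕0⊕1⊕0⊕0⊕1⊕0 = 1
s2: b2⊕b3⊕b6⊕b7⊕b10⊕b11⊕b14⊕b15 = 1⊕1⊕0⊕1⊕0⊕0⊕0⊕0 = 1
s4: b4⊕b5⊕b6⊕b7⊕b12⊕b13⊕b14⊕b15 = 0⊕0⊕0⊕1⊕1⊕1⊕0⊕0 = 1
s8: b8⊕b9⊕b10⊕b11⊕b12⊕b13⊕b14⊕b15 = 0⊕0⊕0⊕0⊕1⊕1⊕0⊕0 = 0
Syndrome (s8...s1) = 0111 → position 7.

0111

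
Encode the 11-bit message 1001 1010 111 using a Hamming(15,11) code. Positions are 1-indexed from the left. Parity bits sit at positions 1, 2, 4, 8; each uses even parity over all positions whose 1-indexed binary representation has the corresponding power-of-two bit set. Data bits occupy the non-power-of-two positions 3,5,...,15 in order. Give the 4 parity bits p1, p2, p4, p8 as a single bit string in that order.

Place data bits at non-power-of-two positions: b3=1, b5=0, b6=0, b7=1, b9=1, b10=0, b11=1, b12=0, b13=1, b14=1, b15=1.
p1 = XOR of data positions {3,5,7,9,11,13,15} = 1⊕0⊕1⊕1⊕1⊕1⊕1 = 0
p2 = XOR of data positions {3,6,7,10,11,14,15} = 1⊕0⊕1⊕0⊕1⊕1⊕1 = 1
p4 = XOR of data positions {5,6,7,12,13,14,15} = 0⊕0⊕1⊕0⊕1⊕1⊕1 = 0
p8 = XOR of data positions {9,10,11,12,13,14,15} = 1⊕0⊕1⊕0⊕1⊕1⊕1 = 1
Parity bits p1,p2,p4,p8 = 0101

0101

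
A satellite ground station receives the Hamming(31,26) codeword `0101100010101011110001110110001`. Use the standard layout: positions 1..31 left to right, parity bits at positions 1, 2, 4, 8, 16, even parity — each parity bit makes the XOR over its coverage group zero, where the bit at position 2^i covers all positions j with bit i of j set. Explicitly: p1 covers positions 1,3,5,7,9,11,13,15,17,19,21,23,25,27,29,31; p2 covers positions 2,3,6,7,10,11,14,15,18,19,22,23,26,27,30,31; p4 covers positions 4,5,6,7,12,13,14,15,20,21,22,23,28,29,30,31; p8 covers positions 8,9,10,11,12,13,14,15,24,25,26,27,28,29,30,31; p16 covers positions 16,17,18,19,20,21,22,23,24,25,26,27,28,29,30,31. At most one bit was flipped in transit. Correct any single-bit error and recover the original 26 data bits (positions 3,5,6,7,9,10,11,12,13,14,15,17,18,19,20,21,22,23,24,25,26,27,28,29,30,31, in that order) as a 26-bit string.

01001010101110001010110001

s1: b1⊕b3⊕b5⊕b7⊕b9⊕b11⊕b13⊕b15⊕b17⊕b19⊕b21⊕b23⊕b25⊕b27⊕b29⊕b31 = 0⊕0⊕1⊕0⊕1⊕1⊕1⊕1⊕1⊕0⊕0⊕1⊕0⊕1⊕0⊕1 = 1
s2: b2⊕b3⊕b6⊕b7⊕b10⊕b11⊕b14⊕b15⊕b18⊕b19⊕b22⊕b23⊕b26⊕b27⊕b30⊕b31 = 1⊕0⊕0⊕0⊕0⊕1⊕0⊕1⊕1⊕0⊕1⊕1⊕1⊕1⊕0⊕1 = 1
s4: b4⊕b5⊕b6⊕b7⊕b12⊕b13⊕b14⊕b15⊕b20⊕b21⊕b22⊕b23⊕b28⊕b29⊕b30⊕b31 = 1⊕1⊕0⊕0⊕0⊕1⊕0⊕1⊕0⊕0⊕1⊕1⊕0⊕0⊕0⊕1 = 1
s8: b8⊕b9⊕b10⊕b11⊕b12⊕b13⊕b14⊕b15⊕b24⊕b25⊕b26⊕b27⊕b28⊕b29⊕b30⊕b31 = 0⊕1⊕0⊕1⊕0⊕1⊕0⊕1⊕1⊕0⊕1⊕1⊕0⊕0⊕0⊕1 = 0
s16: b16⊕b17⊕b18⊕b19⊕b20⊕b21⊕b22⊕b23⊕b24⊕b25⊕b26⊕b27⊕b28⊕b29⊕b30⊕b31 = 1⊕1⊕1⊕0⊕0⊕0⊕1⊕1⊕1⊕0⊕1⊕1⊕0⊕0⊕0⊕1 = 1
Syndrome (s16...s1) = 10111 → position 23.
Flip bit 23: corrected codeword = 0101100010101011110001010110001
Data bits at positions 3,5,6,7,9,10,11,12,13,14,15,17,18,19,20,21,22,23,24,25,26,27,28,29,30,31: 01001010101110001010110001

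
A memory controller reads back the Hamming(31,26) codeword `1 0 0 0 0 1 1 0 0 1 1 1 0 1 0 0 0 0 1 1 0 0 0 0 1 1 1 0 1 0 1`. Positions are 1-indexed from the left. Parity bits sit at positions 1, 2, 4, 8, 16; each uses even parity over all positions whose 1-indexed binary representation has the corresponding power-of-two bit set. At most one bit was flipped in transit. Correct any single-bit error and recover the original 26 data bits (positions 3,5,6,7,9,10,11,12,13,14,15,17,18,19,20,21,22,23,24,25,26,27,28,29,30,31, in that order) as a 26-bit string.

00110111010001100001110111

s1: b1⊕b3⊕b5⊕b7⊕b9⊕b11⊕b13⊕b15⊕b17⊕b19⊕b21⊕b23⊕b25⊕b27⊕b29⊕b31 = 1⊕0⊕0⊕1⊕0⊕1⊕0⊕0⊕0⊕1⊕0⊕0⊕1⊕1⊕1⊕1 = 0
s2: b2⊕b3⊕b6⊕b7⊕b10⊕b11⊕b14⊕b15⊕b18⊕b19⊕b22⊕b23⊕b26⊕b27⊕b30⊕b31 = 0⊕0⊕1⊕1⊕1⊕1⊕1⊕0⊕0⊕1⊕0⊕0⊕1⊕1⊕0⊕1 = 1
s4: b4⊕b5⊕b6⊕b7⊕b12⊕b13⊕b14⊕b15⊕b20⊕b21⊕b22⊕b23⊕b28⊕b29⊕b30⊕b31 = 0⊕0⊕1⊕1⊕1⊕0⊕1⊕0⊕1⊕0⊕0⊕0⊕0⊕1⊕0⊕1 = 1
s8: b8⊕b9⊕b10⊕b11⊕b12⊕b13⊕b14⊕b15⊕b24⊕b25⊕b26⊕b27⊕b28⊕b29⊕b30⊕b31 = 0⊕0⊕1⊕1⊕1⊕0⊕1⊕0⊕0⊕1⊕1⊕1⊕0⊕1⊕0⊕1 = 1
s16: b16⊕b17⊕b18⊕b19⊕b20⊕b21⊕b22⊕b23⊕b24⊕b25⊕b26⊕b27⊕b28⊕b29⊕b30⊕b31 = 0⊕0⊕0⊕1⊕1⊕0⊕0⊕0⊕0⊕1⊕1⊕1⊕0⊕1⊕0⊕1 = 1
Syndrome (s16...s1) = 11110 → position 30.
Flip bit 30: corrected codeword = 1000011001110100001100001110111
Data bits at positions 3,5,6,7,9,10,11,12,13,14,15,17,18,19,20,21,22,23,24,25,26,27,28,29,30,31: 00110111010001100001110111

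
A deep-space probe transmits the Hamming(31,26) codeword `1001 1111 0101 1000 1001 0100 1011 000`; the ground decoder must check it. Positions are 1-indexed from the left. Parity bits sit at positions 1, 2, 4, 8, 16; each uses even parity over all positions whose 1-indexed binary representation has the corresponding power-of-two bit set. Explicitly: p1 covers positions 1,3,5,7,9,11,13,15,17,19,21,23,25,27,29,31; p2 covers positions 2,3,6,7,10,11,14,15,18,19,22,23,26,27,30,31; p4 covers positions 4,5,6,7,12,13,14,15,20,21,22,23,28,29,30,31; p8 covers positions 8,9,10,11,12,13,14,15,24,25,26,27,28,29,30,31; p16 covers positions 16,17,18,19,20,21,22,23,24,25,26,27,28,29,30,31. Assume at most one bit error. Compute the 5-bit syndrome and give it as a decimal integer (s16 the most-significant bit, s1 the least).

15

s1: b1⊕b3⊕b5⊕b7⊕b9⊕b11⊕b13⊕b15⊕b17⊕b19⊕b21⊕b23⊕b25⊕b27⊕b29⊕b31 = 1⊕0⊕1⊕1⊕0⊕0⊕1⊕0⊕1⊕0⊕0⊕0⊕1⊕1⊕0⊕0 = 1
s2: b2⊕b3⊕b6⊕b7⊕b10⊕b11⊕b14⊕b15⊕b18⊕b19⊕b22⊕b23⊕b26⊕b27⊕b30⊕b31 = 0⊕0⊕1⊕1⊕1⊕0⊕0⊕0⊕0⊕0⊕1⊕0⊕0⊕1⊕0⊕0 = 1
s4: b4⊕b5⊕b6⊕b7⊕b12⊕b13⊕b14⊕b15⊕b20⊕b21⊕b22⊕b23⊕b28⊕b29⊕b30⊕b31 = 1⊕1⊕1⊕1⊕1⊕1⊕0⊕0⊕1⊕0⊕1⊕0⊕1⊕0⊕0⊕0 = 1
s8: b8⊕b9⊕b10⊕b11⊕b12⊕b13⊕b14⊕b15⊕b24⊕b25⊕b26⊕b27⊕b28⊕b29⊕b30⊕b31 = 1⊕0⊕1⊕0⊕1⊕1⊕0⊕0⊕0⊕1⊕0⊕1⊕1⊕0⊕0⊕0 = 1
s16: b16⊕b17⊕b18⊕b19⊕b20⊕b21⊕b22⊕b23⊕b24⊕b25⊕b26⊕b27⊕b28⊕b29⊕b30⊕b31 = 0⊕1⊕0⊕0⊕1⊕0⊕1⊕0⊕0⊕1⊕0⊕1⊕1⊕0⊕0⊕0 = 0
Syndrome (s16...s1) = 01111 → position 15.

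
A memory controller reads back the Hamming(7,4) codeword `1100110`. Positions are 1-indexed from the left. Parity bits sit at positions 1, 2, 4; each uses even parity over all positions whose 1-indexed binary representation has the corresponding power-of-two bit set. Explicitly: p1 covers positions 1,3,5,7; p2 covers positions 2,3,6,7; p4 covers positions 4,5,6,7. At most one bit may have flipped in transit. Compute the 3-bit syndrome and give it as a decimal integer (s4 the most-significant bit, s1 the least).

s1: b1⊕b3⊕b5⊕b7 = 1⊕0⊕1⊕0 = 0
s2: b2⊕b3⊕b6⊕b7 = 1⊕0⊕1⊕0 = 0
s4: b4⊕b5⊕b6⊕b7 = 0⊕1⊕1⊕0 = 0
Syndrome (s4...s1) = 000 → position 0 (no error).

0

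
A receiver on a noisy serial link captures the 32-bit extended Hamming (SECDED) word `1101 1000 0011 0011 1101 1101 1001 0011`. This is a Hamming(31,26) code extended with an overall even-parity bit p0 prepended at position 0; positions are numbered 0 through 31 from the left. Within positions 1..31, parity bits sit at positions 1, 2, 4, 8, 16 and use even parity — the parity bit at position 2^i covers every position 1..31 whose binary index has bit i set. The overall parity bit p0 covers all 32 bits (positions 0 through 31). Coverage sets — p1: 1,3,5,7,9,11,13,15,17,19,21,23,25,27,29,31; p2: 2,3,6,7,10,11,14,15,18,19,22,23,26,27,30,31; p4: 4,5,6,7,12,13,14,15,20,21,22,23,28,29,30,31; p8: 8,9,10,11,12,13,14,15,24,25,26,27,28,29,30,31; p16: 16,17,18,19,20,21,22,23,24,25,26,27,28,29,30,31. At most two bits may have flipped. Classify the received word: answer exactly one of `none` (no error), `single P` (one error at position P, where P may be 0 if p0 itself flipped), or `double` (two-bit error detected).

s1: b1⊕b3⊕b5⊕b7⊕b9⊕b11⊕b13⊕b15⊕b17⊕b19⊕b21⊕b23⊕b25⊕b27⊕b29⊕b31 = 1⊕1⊕0⊕0⊕0⊕1⊕0⊕1⊕1⊕1⊕1⊕1⊕0⊕1⊕0⊕1 = 0
s2: b2⊕b3⊕b6⊕b7⊕b10⊕b11⊕b14⊕b15⊕b18⊕b19⊕b22⊕b23⊕b26⊕b27⊕b30⊕b31 = 0⊕1⊕0⊕0⊕1⊕1⊕1⊕1⊕0⊕1⊕0⊕1⊕0⊕1⊕1⊕1 = 0
s4: b4⊕b5⊕b6⊕b7⊕b12⊕b13⊕b14⊕b15⊕b20⊕b21⊕b22⊕b23⊕b28⊕b29⊕b30⊕b31 = 1⊕0⊕0⊕0⊕0⊕0⊕1⊕1⊕1⊕1⊕0⊕1⊕0⊕0⊕1⊕1 = 0
s8: b8⊕b9⊕b10⊕b11⊕b12⊕b13⊕b14⊕b15⊕b24⊕b25⊕b26⊕b27⊕b28⊕b29⊕b30⊕b31 = 0⊕0⊕1⊕1⊕0⊕0⊕1⊕1⊕1⊕0⊕0⊕1⊕0⊕0⊕1⊕1 = 0
s16: b16⊕b17⊕b18⊕b19⊕b20⊕b21⊕b22⊕b23⊕b24⊕b25⊕b26⊕b27⊕b28⊕b29⊕b30⊕b31 = 1⊕1⊕0⊕1⊕1⊕1⊕0⊕1⊕1⊕0⊕0⊕1⊕0⊕0⊕1⊕1 = 0
Syndrome (s16...s1) = 00000 → position 0 (no error).
Overall parity (XOR of all 32 bits, including p0): 1⊕1⊕0⊕1⊕1⊕0⊕0⊕0⊕0⊕0⊕1⊕1⊕0⊕0⊕1⊕1⊕1⊕1⊕0⊕1⊕1⊕1⊕0⊕1⊕1⊕0⊕0⊕1⊕0⊕0⊕1⊕1 = 0
Overall=0, syndrome position=0 → no error.

none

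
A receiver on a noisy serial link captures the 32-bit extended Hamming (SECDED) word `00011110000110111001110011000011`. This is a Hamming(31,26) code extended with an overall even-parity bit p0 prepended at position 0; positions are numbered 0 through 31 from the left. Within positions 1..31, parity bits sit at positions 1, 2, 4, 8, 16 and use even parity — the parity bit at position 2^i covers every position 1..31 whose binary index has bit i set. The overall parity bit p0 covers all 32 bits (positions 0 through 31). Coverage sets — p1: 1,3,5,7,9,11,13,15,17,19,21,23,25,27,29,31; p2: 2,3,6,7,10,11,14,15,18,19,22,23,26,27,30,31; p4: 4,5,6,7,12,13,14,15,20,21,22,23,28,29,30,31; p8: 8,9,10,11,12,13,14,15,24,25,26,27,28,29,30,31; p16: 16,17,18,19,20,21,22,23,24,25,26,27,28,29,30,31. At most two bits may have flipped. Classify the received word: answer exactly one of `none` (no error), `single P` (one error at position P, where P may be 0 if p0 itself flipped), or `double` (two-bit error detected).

none

s1: b1⊕b3⊕b5⊕b7⊕b9⊕b11⊕b13⊕b15⊕b17⊕b19⊕b21⊕b23⊕b25⊕b27⊕b29⊕b31 = 0⊕1⊕1⊕0⊕0⊕1⊕0⊕1⊕0⊕1⊕1⊕0⊕1⊕0⊕0⊕1 = 0
s2: b2⊕b3⊕b6⊕b7⊕b10⊕b11⊕b14⊕b15⊕b18⊕b19⊕b22⊕b23⊕b26⊕b27⊕b30⊕b31 = 0⊕1⊕1⊕0⊕0⊕1⊕1⊕1⊕0⊕1⊕0⊕0⊕0⊕0⊕1⊕1 = 0
s4: b4⊕b5⊕b6⊕b7⊕b12⊕b13⊕b14⊕b15⊕b20⊕b21⊕b22⊕b23⊕b28⊕b29⊕b30⊕b31 = 1⊕1⊕1⊕0⊕1⊕0⊕1⊕1⊕1⊕1⊕0⊕0⊕0⊕0⊕1⊕1 = 0
s8: b8⊕b9⊕b10⊕b11⊕b12⊕b13⊕b14⊕b15⊕b24⊕b25⊕b26⊕b27⊕b28⊕b29⊕b30⊕b31 = 0⊕0⊕0⊕1⊕1⊕0⊕1⊕1⊕1⊕1⊕0⊕0⊕0⊕0⊕1⊕1 = 0
s16: b16⊕b17⊕b18⊕b19⊕b20⊕b21⊕b22⊕b23⊕b24⊕b25⊕b26⊕b27⊕b28⊕b29⊕b30⊕b31 = 1⊕0⊕0⊕1⊕1⊕1⊕0⊕0⊕1⊕1⊕0⊕0⊕0⊕0⊕1⊕1 = 0
Syndrome (s16...s1) = 00000 → position 0 (no error).
Overall parity (XOR of all 32 bits, including p0): 0⊕0⊕0⊕1⊕1⊕1⊕1⊕0⊕0⊕0⊕0⊕1⊕1⊕0⊕1⊕1⊕1⊕0⊕0⊕1⊕1⊕1⊕0⊕0⊕1⊕1⊕0⊕0⊕0⊕0⊕1⊕1 = 0
Overall=0, syndrome position=0 → no error.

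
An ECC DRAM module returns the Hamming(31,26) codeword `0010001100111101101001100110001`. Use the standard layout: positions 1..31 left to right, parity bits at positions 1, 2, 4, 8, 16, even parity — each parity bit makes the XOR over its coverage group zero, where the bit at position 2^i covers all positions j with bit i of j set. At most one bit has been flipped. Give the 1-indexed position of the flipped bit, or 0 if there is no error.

s1: b1⊕b3⊕b5⊕b7⊕b9⊕b11⊕b13⊕b15⊕b17⊕b19⊕b21⊕b23⊕b25⊕b27⊕b29⊕b31 = 0⊕1⊕0⊕1⊕0⊕1⊕1⊕0⊕1⊕1⊕0⊕1⊕0⊕1⊕0⊕1 = 1
s2: b2⊕b3⊕b6⊕b7⊕b10⊕b11⊕b14⊕b15⊕b18⊕b19⊕b22⊕b23⊕b26⊕b27⊕b30⊕b31 = 0⊕1⊕0⊕1⊕0⊕1⊕1⊕0⊕0⊕1⊕1⊕1⊕1⊕1⊕0⊕1 = 0
s4: b4⊕b5⊕b6⊕b7⊕b12⊕b13⊕b14⊕b15⊕b20⊕b21⊕b22⊕b23⊕b28⊕b29⊕b30⊕b31 = 0⊕0⊕0⊕1⊕1⊕1⊕1⊕0⊕0⊕0⊕1⊕1⊕0⊕0⊕0⊕1 = 1
s8: b8⊕b9⊕b10⊕b11⊕b12⊕b13⊕b14⊕b15⊕b24⊕b25⊕b26⊕b27⊕b28⊕b29⊕b30⊕b31 = 1⊕0⊕0⊕1⊕1⊕1⊕1⊕0⊕0⊕0⊕1⊕1⊕0⊕0⊕0⊕1 = 0
s16: b16⊕b17⊕b18⊕b19⊕b20⊕b21⊕b22⊕b23⊕b24⊕b25⊕b26⊕b27⊕b28⊕b29⊕b30⊕b31 = 1⊕1⊕0⊕1⊕0⊕0⊕1⊕1⊕0⊕0⊕1⊕1⊕0⊕0⊕0⊕1 = 0
Syndrome (s16...s1) = 00101 → position 5.

5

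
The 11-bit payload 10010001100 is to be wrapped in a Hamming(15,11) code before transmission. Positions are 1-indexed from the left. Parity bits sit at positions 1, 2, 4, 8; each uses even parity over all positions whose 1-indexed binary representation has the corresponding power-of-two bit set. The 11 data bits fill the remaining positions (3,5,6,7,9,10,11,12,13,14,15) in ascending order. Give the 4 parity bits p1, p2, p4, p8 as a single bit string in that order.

Place data bits at non-power-of-two positions: b3=1, b5=0, b6=0, b7=1, b9=0, b10=0, b11=0, b12=1, b13=1, b14=0, b15=0.
p1 = XOR of data positions {3,5,7,9,11,13,15} = 1⊕0⊕1⊕0⊕0⊕1⊕0 = 1
p2 = XOR of data positions {3,6,7,10,11,14,15} = 1⊕0⊕1⊕0⊕0⊕0⊕0 = 0
p4 = XOR of data positions {5,6,7,12,13,14,15} = 0⊕0⊕1⊕1⊕1⊕0⊕0 = 1
p8 = XOR of data positions {9,10,11,12,13,14,15} = 0⊕0⊕0⊕1⊕1⊕0⊕0 = 0
Parity bits p1,p2,p4,p8 = 1010

1010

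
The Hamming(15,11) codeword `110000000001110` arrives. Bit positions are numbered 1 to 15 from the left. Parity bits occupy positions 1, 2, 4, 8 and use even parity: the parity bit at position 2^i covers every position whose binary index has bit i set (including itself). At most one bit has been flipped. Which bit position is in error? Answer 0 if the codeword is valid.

s1: b1⊕b3⊕b5⊕b7⊕b9⊕b11⊕b13⊕b15 = 1⊕0⊕0⊕0⊕0⊕0⊕1⊕0 = 0
s2: b2⊕b3⊕b6⊕b7⊕b10⊕b11⊕b14⊕b15 = 1⊕0⊕0⊕0⊕0⊕0⊕1⊕0 = 0
s4: b4⊕b5⊕b6⊕b7⊕b12⊕b13⊕b14⊕b15 = 0⊕0⊕0⊕0⊕1⊕1⊕1⊕0 = 1
s8: b8⊕b9⊕b10⊕b11⊕b12⊕b13⊕b14⊕b15 = 0⊕0⊕0⊕0⊕1⊕1⊕1⊕0 = 1
Syndrome (s8...s1) = 1100 → position 12.

12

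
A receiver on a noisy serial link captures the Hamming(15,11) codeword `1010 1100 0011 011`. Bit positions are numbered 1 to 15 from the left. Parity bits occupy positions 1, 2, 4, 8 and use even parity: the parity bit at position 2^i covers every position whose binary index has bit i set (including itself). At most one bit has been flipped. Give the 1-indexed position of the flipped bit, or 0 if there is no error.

7

s1: b1⊕b3⊕b5⊕b7⊕b9⊕b11⊕b13⊕b15 = 1⊕1⊕1⊕0⊕0⊕1⊕0⊕1 = 1
s2: b2⊕b3⊕b6⊕b7⊕b10⊕b11⊕b14⊕b15 = 0⊕1⊕1⊕0⊕0⊕1⊕1⊕1 = 1
s4: b4⊕b5⊕b6⊕b7⊕b12⊕b13⊕b14⊕b15 = 0⊕1⊕1⊕0⊕1⊕0⊕1⊕1 = 1
s8: b8⊕b9⊕b10⊕b11⊕b12⊕b13⊕b14⊕b15 = 0⊕0⊕0⊕1⊕1⊕0⊕1⊕1 = 0
Syndrome (s8...s1) = 0111 → position 7.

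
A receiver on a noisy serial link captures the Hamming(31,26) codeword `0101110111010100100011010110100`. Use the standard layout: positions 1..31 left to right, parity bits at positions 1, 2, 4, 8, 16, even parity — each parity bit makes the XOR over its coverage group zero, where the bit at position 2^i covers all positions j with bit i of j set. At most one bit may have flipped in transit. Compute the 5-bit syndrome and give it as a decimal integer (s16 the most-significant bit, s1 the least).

s1: b1⊕b3⊕b5⊕b7⊕b9⊕b11⊕b13⊕b15⊕b17⊕b19⊕b21⊕b23⊕b25⊕b27⊕b29⊕b31 = 0⊕0⊕1⊕0⊕1⊕0⊕0⊕0⊕1⊕0⊕1⊕0⊕0⊕1⊕1⊕0 = 0
s2: b2⊕b3⊕b6⊕b7⊕b10⊕b11⊕b14⊕b15⊕b18⊕b19⊕b22⊕b23⊕b26⊕b27⊕b30⊕b31 = 1⊕0⊕1⊕0⊕1⊕0⊕1⊕0⊕0⊕0⊕1⊕0⊕1⊕1⊕0⊕0 = 1
s4: b4⊕b5⊕b6⊕b7⊕b12⊕b13⊕b14⊕b15⊕b20⊕b21⊕b22⊕b23⊕b28⊕b29⊕b30⊕b31 = 1⊕1⊕1⊕0⊕1⊕0⊕1⊕0⊕0⊕1⊕1⊕0⊕0⊕1⊕0⊕0 = 0
s8: b8⊕b9⊕b10⊕b11⊕b12⊕b13⊕b14⊕b15⊕b24⊕b25⊕b26⊕b27⊕b28⊕b29⊕b30⊕b31 = 1⊕1⊕1⊕0⊕1⊕0⊕1⊕0⊕1⊕0⊕1⊕1⊕0⊕1⊕0⊕0 = 1
s16: b16⊕b17⊕b18⊕b19⊕b20⊕b21⊕b22⊕b23⊕b24⊕b25⊕b26⊕b27⊕b28⊕b29⊕b30⊕b31 = 0⊕1⊕0⊕0⊕0⊕1⊕1⊕0⊕1⊕0⊕1⊕1⊕0⊕1⊕0⊕0 = 1
Syndrome (s16...s1) = 11010 → position 26.

26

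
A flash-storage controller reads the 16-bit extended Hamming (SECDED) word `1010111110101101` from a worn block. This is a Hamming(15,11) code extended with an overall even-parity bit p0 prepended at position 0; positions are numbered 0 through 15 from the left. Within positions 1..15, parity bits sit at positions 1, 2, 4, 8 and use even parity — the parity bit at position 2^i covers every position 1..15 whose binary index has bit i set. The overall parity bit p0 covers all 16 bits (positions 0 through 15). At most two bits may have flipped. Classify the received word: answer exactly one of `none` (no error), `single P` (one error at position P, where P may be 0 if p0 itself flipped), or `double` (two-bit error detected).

single 14

s1: b1⊕b3⊕b5⊕b7⊕b9⊕b11⊕b13⊕b15 = 0⊕0⊕1⊕1⊕0⊕0⊕1⊕1 = 0
s2: b2⊕b3⊕b6⊕b7⊕b10⊕b11⊕b14⊕b15 = 1⊕0⊕1⊕1⊕1⊕0⊕0⊕1 = 1
s4: b4⊕b5⊕b6⊕b7⊕b12⊕b13⊕b14⊕b15 = 1⊕1⊕1⊕1⊕1⊕1⊕0⊕1 = 1
s8: b8⊕b9⊕b10⊕b11⊕b12⊕b13⊕b14⊕b15 = 1⊕0⊕1⊕0⊕1⊕1⊕0⊕1 = 1
Syndrome (s8...s1) = 1110 → position 14.
Overall parity (XOR of all 16 bits, including p0): 1⊕0⊕1⊕0⊕1⊕1⊕1⊕1⊕1⊕0⊕1⊕0⊕1⊕1⊕0⊕1 = 1
Overall=1, syndrome position=14 → single-bit error at position 14.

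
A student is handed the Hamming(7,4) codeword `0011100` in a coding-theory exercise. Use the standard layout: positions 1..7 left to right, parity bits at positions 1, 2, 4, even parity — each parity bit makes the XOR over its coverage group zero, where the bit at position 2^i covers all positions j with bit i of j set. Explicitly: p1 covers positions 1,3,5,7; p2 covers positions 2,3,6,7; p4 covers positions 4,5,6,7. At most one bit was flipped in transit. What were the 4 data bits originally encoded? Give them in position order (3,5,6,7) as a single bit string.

s1: b1⊕b3⊕b5⊕b7 = 0⊕1⊕1⊕0 = 0
s2: b2⊕b3⊕b6⊕b7 = 0⊕1⊕0⊕0 = 1
s4: b4⊕b5⊕b6⊕b7 = 1⊕1⊕0⊕0 = 0
Syndrome (s4...s1) = 010 → position 2.
Flip bit 2: corrected codeword = 0111100
Data bits at positions 3,5,6,7: 1100

1100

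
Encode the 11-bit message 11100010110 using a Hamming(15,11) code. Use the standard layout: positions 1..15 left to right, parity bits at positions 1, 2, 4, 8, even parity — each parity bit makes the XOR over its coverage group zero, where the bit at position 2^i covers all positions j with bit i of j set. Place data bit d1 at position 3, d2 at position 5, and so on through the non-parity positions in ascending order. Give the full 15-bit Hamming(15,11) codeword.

001011010010110

Place data bits at non-power-of-two positions: b3=1, b5=1, b6=1, b7=0, b9=0, b10=0, b11=1, b12=0, b13=1, b14=1, b15=0.
p1 = XOR of data positions {3,5,7,9,11,13,15} = 1⊕1⊕0⊕0⊕1⊕1⊕0 = 0
p2 = XOR of data positions {3,6,7,10,11,14,15} = 1⊕1⊕0⊕0⊕1⊕1⊕0 = 0
p4 = XOR of data positions {5,6,7,12,13,14,15} = 1⊕1⊕0⊕0⊕1⊕1⊕0 = 0
p8 = XOR of data positions {9,10,11,12,13,14,15} = 0⊕0⊕1⊕0⊕1⊕1⊕0 = 1
Codeword b1..b15 = 001011010010110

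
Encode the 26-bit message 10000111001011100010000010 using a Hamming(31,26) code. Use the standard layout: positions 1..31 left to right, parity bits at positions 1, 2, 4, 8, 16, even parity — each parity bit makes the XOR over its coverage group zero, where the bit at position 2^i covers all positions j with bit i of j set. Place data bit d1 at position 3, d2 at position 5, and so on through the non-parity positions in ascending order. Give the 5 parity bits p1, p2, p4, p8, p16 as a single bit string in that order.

Place data bits at non-power-of-two positions: b3=1, b5=0, b6=0, b7=0, b9=0, b10=1, b11=1, b12=1, b13=0, b14=0, b15=1, b17=0, b18=1, b19=1, b20=1, b21=0, b22=0, b23=0, b24=1, b25=0, b26=0, b27=0, b28=0, b29=0, b30=1, b31=0.
p1 = XOR of data positions {3,5,7,9,11,13,15,17,19,21,23,25,27,29,31} = 1⊕0⊕0⊕0⊕1⊕0⊕1⊕0⊕1⊕0⊕0⊕0⊕0⊕0⊕0 = 0
p2 = XOR of data positions {3,6,7,10,11,14,15,18,19,22,23,26,27,30,31} = 1⊕0⊕0⊕1⊕1⊕0⊕1⊕1⊕1⊕0⊕0⊕0⊕0⊕1⊕0 = 1
p4 = XOR of data positions {5,6,7,12,13,14,15,20,21,22,23,28,29,30,31} = 0⊕0⊕0⊕1⊕0⊕0⊕1⊕1⊕0⊕0⊕0⊕0⊕0⊕1⊕0 = 0
p8 = XOR of data positions {9,10,11,12,13,14,15,24,25,26,27,28,29,30,31} = 0⊕1⊕1⊕1⊕0⊕0⊕1⊕1⊕0⊕0⊕0⊕0⊕0⊕1⊕0 = 0
p16 = XOR of data positions {17,18,19,20,21,22,23,24,25,26,27,28,29,30,31} = 0⊕1⊕1⊕1⊕0⊕0⊕0⊕1⊕0⊕0⊕0⊕0⊕0⊕1⊕0 = 1
Parity bits p1,p2,p4,p8,p16 = 01001

01001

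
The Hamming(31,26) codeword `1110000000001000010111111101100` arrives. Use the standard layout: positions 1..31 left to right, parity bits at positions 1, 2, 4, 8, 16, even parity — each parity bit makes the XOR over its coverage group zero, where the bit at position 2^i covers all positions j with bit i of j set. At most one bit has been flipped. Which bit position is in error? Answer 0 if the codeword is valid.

5

s1: b1⊕b3⊕b5⊕b7⊕b9⊕b11⊕b13⊕b15⊕b17⊕b19⊕b21⊕b23⊕b25⊕b27⊕b29⊕b31 = 1⊕1⊕0⊕0⊕0⊕0⊕1⊕0⊕0⊕0⊕1⊕1⊕1⊕0⊕1⊕0 = 1
s2: b2⊕b3⊕b6⊕b7⊕b10⊕b11⊕b14⊕b15⊕b18⊕b19⊕b22⊕b23⊕b26⊕b27⊕b30⊕b31 = 1⊕1⊕0⊕0⊕0⊕0⊕0⊕0⊕1⊕0⊕1⊕1⊕1⊕0⊕0⊕0 = 0
s4: b4⊕b5⊕b6⊕b7⊕b12⊕b13⊕b14⊕b15⊕b20⊕b21⊕b22⊕b23⊕b28⊕b29⊕b30⊕b31 = 0⊕0⊕0⊕0⊕0⊕1⊕0⊕0⊕1⊕1⊕1⊕1⊕1⊕1⊕0⊕0 = 1
s8: b8⊕b9⊕b10⊕b11⊕b12⊕b13⊕b14⊕b15⊕b24⊕b25⊕b26⊕b27⊕b28⊕b29⊕b30⊕b31 = 0⊕0⊕0⊕0⊕0⊕1⊕0⊕0⊕1⊕1⊕1⊕0⊕1⊕1⊕0⊕0 = 0
s16: b16⊕b17⊕b18⊕b19⊕b20⊕b21⊕b22⊕b23⊕b24⊕b25⊕b26⊕b27⊕b28⊕b29⊕b30⊕b31 = 0⊕0⊕1⊕0⊕1⊕1⊕1⊕1⊕1⊕1⊕1⊕0⊕1⊕1⊕0⊕0 = 0
Syndrome (s16...s1) = 00101 → position 5.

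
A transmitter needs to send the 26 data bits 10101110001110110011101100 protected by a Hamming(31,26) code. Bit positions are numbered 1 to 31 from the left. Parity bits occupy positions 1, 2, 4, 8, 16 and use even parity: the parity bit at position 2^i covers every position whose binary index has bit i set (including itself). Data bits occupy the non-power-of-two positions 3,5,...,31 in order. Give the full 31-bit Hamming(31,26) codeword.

Place data bits at non-power-of-two positions: b3=1, b5=0, b6=1, b7=0, b9=1, b10=1, b11=1, b12=0, b13=0, b14=0, b15=1, b17=1, b18=1, b19=0, b20=1, b21=1, b22=0, b23=0, b24=1, b25=1, b26=1, b27=0, b28=1, b29=1, b30=0, b31=0.
p1 = XOR of data positions {3,5,7,9,11,13,15,17,19,21,23,25,27,29,31} = 1⊕0⊕0⊕1⊕1⊕0⊕1⊕1⊕0⊕1⊕0⊕1⊕0⊕1⊕0 = 0
p2 = XOR of data positions {3,6,7,10,11,14,15,18,19,22,23,26,27,30,31} = 1⊕1⊕0⊕1⊕1⊕0⊕1⊕1⊕0⊕0⊕0⊕1⊕0⊕0⊕0 = 1
p4 = XOR of data positions {5,6,7,12,13,14,15,20,21,22,23,28,29,30,31} = 0⊕1⊕0⊕0⊕0⊕0⊕1⊕1⊕1⊕0⊕0⊕1⊕1⊕0⊕0 = 0
p8 = XOR of data positions {9,10,11,12,13,14,15,24,25,26,27,28,29,30,31} = 1⊕1⊕1⊕0⊕0⊕0⊕1⊕1⊕1⊕1⊕0⊕1⊕1⊕0⊕0 = 1
p16 = XOR of data positions {17,18,19,20,21,22,23,24,25,26,27,28,29,30,31} = 1⊕1⊕0⊕1⊕1⊕0⊕0⊕1⊕1⊕1⊕0⊕1⊕1⊕0⊕0 = 1
Codeword b1..b31 = 0110010111100011110110011101100

0110010111100011110110011101100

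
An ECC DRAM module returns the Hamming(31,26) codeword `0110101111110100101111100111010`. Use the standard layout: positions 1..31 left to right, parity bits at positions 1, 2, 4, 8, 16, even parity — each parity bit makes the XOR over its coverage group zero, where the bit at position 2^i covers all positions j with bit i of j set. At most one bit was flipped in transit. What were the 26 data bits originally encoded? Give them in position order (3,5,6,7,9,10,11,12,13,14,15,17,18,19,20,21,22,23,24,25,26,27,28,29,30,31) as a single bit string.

11011111010101111100111010

s1: b1⊕b3⊕b5⊕b7⊕b9⊕b11⊕b13⊕b15⊕b17⊕b19⊕b21⊕b23⊕b25⊕b27⊕b29⊕b31 = 0⊕1⊕1⊕1⊕1⊕1⊕0⊕0⊕1⊕1⊕1⊕1⊕0⊕1⊕0⊕0 = 0
s2: b2⊕b3⊕b6⊕b7⊕b10⊕b11⊕b14⊕b15⊕b18⊕b19⊕b22⊕b23⊕b26⊕b27⊕b30⊕b31 = 1⊕1⊕0⊕1⊕1⊕1⊕1⊕0⊕0⊕1⊕1⊕1⊕1⊕1⊕1⊕0 = 0
s4: b4⊕b5⊕b6⊕b7⊕b12⊕b13⊕b14⊕b15⊕b20⊕b21⊕b22⊕b23⊕b28⊕b29⊕b30⊕b31 = 0⊕1⊕0⊕1⊕1⊕0⊕1⊕0⊕1⊕1⊕1⊕1⊕1⊕0⊕1⊕0 = 0
s8: b8⊕b9⊕b10⊕b11⊕b12⊕b13⊕b14⊕b15⊕b24⊕b25⊕b26⊕b27⊕b28⊕b29⊕b30⊕b31 = 1⊕1⊕1⊕1⊕1⊕0⊕1⊕0⊕0⊕0⊕1⊕1⊕1⊕0⊕1⊕0 = 0
s16: b16⊕b17⊕b18⊕b19⊕b20⊕b21⊕b22⊕b23⊕b24⊕b25⊕b26⊕b27⊕b28⊕b29⊕b30⊕b31 = 0⊕1⊕0⊕1⊕1⊕1⊕1⊕1⊕0⊕0⊕1⊕1⊕1⊕0⊕1⊕0 = 0
Syndrome (s16...s1) = 00000 → position 0 (no error).
No correction needed.
Data bits at positions 3,5,6,7,9,10,11,12,13,14,15,17,18,19,20,21,22,23,24,25,26,27,28,29,30,31: 11011111010101111100111010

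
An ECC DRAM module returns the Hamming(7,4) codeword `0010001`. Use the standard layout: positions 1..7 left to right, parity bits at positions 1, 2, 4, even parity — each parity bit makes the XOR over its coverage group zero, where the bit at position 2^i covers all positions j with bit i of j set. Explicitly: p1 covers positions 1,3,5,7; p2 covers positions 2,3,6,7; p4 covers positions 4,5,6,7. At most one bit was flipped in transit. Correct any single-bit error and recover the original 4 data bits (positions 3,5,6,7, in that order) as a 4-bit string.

1001

s1: b1⊕b3⊕b5⊕b7 = 0⊕1⊕0⊕1 = 0
s2: b2⊕b3⊕b6⊕b7 = 0⊕1⊕0⊕1 = 0
s4: b4⊕b5⊕b6⊕b7 = 0⊕0⊕0⊕1 = 1
Syndrome (s4...s1) = 100 → position 4.
Flip bit 4: corrected codeword = 0011001
Data bits at positions 3,5,6,7: 1001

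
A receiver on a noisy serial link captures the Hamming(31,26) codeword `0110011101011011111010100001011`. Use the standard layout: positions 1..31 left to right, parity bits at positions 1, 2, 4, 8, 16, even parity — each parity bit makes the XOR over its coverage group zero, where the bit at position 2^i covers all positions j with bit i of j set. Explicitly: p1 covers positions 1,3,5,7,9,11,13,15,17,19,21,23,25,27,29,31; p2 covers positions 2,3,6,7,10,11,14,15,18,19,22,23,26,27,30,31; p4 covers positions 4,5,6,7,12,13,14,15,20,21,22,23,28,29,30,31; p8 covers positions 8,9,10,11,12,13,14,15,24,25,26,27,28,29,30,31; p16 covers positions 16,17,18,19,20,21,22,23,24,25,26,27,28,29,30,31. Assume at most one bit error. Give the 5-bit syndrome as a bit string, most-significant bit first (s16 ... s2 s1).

10011

s1: b1⊕b3⊕b5⊕b7⊕b9⊕b11⊕b13⊕b15⊕b17⊕b19⊕b21⊕b23⊕b25⊕b27⊕b29⊕b31 = 0⊕1⊕0⊕1⊕0⊕0⊕1⊕1⊕1⊕1⊕1⊕1⊕0⊕0⊕0⊕1 = 1
s2: b2⊕b3⊕b6⊕b7⊕b10⊕b11⊕b14⊕b15⊕b18⊕b19⊕b22⊕b23⊕b26⊕b27⊕b30⊕b31 = 1⊕1⊕1⊕1⊕1⊕0⊕0⊕1⊕1⊕1⊕0⊕1⊕0⊕0⊕1⊕1 = 1
s4: b4⊕b5⊕b6⊕b7⊕b12⊕b13⊕b14⊕b15⊕b20⊕b21⊕b22⊕b23⊕b28⊕b29⊕b30⊕b31 = 0⊕0⊕1⊕1⊕1⊕1⊕0⊕1⊕0⊕1⊕0⊕1⊕1⊕0⊕1⊕1 = 0
s8: b8⊕b9⊕b10⊕b11⊕b12⊕b13⊕b14⊕b15⊕b24⊕b25⊕b26⊕b27⊕b28⊕b29⊕b30⊕b31 = 1⊕0⊕1⊕0⊕1⊕1⊕0⊕1⊕0⊕0⊕0⊕0⊕1⊕0⊕1⊕1 = 0
s16: b16⊕b17⊕b18⊕b19⊕b20⊕b21⊕b22⊕b23⊕b24⊕b25⊕b26⊕b27⊕b28⊕b29⊕b30⊕b31 = 1⊕1⊕1⊕1⊕0⊕1⊕0⊕1⊕0⊕0⊕0⊕0⊕1⊕0⊕1⊕1 = 1
Syndrome (s16...s1) = 10011 → position 19.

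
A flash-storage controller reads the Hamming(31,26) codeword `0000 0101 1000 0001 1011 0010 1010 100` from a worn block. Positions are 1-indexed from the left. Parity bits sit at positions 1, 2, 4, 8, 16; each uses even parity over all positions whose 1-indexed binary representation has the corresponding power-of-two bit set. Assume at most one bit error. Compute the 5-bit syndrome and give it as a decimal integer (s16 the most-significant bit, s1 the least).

9

s1: b1⊕b3⊕b5⊕b7⊕b9⊕b11⊕b13⊕b15⊕b17⊕b19⊕b21⊕b23⊕b25⊕b27⊕b29⊕b31 = 0⊕0⊕0⊕0⊕1⊕0⊕0⊕0⊕1⊕1⊕0⊕1⊕1⊕1⊕1⊕0 = 1
s2: b2⊕b3⊕b6⊕b7⊕b10⊕b11⊕b14⊕b15⊕b18⊕b19⊕b22⊕b23⊕b26⊕b27⊕b30⊕b31 = 0⊕0⊕1⊕0⊕0⊕0⊕0⊕0⊕0⊕1⊕0⊕1⊕0⊕1⊕0⊕0 = 0
s4: b4⊕b5⊕b6⊕b7⊕b12⊕b13⊕b14⊕b15⊕b20⊕b21⊕b22⊕b23⊕b28⊕b29⊕b30⊕b31 = 0⊕0⊕1⊕0⊕0⊕0⊕0⊕0⊕1⊕0⊕0⊕1⊕0⊕1⊕0⊕0 = 0
s8: b8⊕b9⊕b10⊕b11⊕b12⊕b13⊕b14⊕b15⊕b24⊕b25⊕b26⊕b27⊕b28⊕b29⊕b30⊕b31 = 1⊕1⊕0⊕0⊕0⊕0⊕0⊕0⊕0⊕1⊕0⊕1⊕0⊕1⊕0⊕0 = 1
s16: b16⊕b17⊕b18⊕b19⊕b20⊕b21⊕b22⊕b23⊕b24⊕b25⊕b26⊕b27⊕b28⊕b29⊕b30⊕b31 = 1⊕1⊕0⊕1⊕1⊕0⊕0⊕1⊕0⊕1⊕0⊕1⊕0⊕1⊕0⊕0 = 0
Syndrome (s16...s1) = 01001 → position 9.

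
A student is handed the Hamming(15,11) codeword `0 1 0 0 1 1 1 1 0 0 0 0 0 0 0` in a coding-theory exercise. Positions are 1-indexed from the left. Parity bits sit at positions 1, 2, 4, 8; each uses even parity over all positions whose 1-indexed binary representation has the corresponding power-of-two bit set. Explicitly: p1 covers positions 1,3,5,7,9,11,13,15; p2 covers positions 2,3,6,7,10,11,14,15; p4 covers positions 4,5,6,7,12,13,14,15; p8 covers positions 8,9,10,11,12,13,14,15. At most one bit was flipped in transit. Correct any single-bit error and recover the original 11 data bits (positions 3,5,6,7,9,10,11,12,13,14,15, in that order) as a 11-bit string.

01110000010

s1: b1⊕b3⊕b5⊕b7⊕b9⊕b11⊕b13⊕b15 = 0⊕0⊕1⊕1⊕0⊕0⊕0⊕0 = 0
s2: b2⊕b3⊕b6⊕b7⊕b10⊕b11⊕b14⊕b15 = 1⊕0⊕1⊕1⊕0⊕0⊕0⊕0 = 1
s4: b4⊕b5⊕b6⊕b7⊕b12⊕b13⊕b14⊕b15 = 0⊕1⊕1⊕1⊕0⊕0⊕0⊕0 = 1
s8: b8⊕b9⊕b10⊕b11⊕b12⊕b13⊕b14⊕b15 = 1⊕0⊕0⊕0⊕0⊕0⊕0⊕0 = 1
Syndrome (s8...s1) = 1110 → position 14.
Flip bit 14: corrected codeword = 010011110000010
Data bits at positions 3,5,6,7,9,10,11,12,13,14,15: 01110000010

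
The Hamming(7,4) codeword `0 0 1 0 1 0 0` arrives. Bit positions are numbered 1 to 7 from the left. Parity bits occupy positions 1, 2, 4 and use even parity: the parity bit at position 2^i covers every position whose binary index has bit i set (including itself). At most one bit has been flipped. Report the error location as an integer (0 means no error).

6

s1: b1⊕b3⊕b5⊕b7 = 0⊕1⊕1⊕0 = 0
s2: b2⊕b3⊕b6⊕b7 = 0⊕1⊕0⊕0 = 1
s4: b4⊕b5⊕b6⊕b7 = 0⊕1⊕0⊕0 = 1
Syndrome (s4...s1) = 110 → position 6.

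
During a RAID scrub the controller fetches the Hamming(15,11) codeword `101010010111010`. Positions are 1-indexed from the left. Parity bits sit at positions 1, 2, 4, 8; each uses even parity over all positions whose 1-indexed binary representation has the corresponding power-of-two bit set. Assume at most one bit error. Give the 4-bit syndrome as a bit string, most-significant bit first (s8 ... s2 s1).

s1: b1⊕b3⊕b5⊕b7⊕b9⊕b11⊕b13⊕b15 = 1⊕1⊕1⊕0⊕0⊕1⊕0⊕0 = 0
s2: b2⊕b3⊕b6⊕b7⊕b10⊕b11⊕b14⊕b15 = 0⊕1⊕0⊕0⊕1⊕1⊕1⊕0 = 0
s4: b4⊕b5⊕b6⊕b7⊕b12⊕b13⊕b14⊕b15 = 0⊕1⊕0⊕0⊕1⊕0⊕1⊕0 = 1
s8: b8⊕b9⊕b10⊕b11⊕b12⊕b13⊕b14⊕b15 = 1⊕0⊕1⊕1⊕1⊕0⊕1⊕0 = 1
Syndrome (s8...s1) = 1100 → position 12.

1100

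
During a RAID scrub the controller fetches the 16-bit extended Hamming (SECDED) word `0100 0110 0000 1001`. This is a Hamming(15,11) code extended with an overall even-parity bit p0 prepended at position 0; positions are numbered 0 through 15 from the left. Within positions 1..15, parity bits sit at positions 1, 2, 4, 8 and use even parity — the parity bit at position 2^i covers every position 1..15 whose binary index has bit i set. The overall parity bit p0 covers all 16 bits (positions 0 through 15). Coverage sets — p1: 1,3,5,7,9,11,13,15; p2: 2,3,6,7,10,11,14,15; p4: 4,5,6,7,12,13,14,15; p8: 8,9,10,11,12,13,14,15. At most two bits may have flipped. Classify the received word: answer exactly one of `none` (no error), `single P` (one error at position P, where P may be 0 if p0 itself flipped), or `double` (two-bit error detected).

s1: b1⊕b3⊕b5⊕b7⊕b9⊕b11⊕b13⊕b15 = 1⊕0⊕1⊕0⊕0⊕0⊕0⊕1 = 1
s2: b2⊕b3⊕b6⊕b7⊕b10⊕b11⊕b14⊕b15 = 0⊕0⊕1⊕0⊕0⊕0⊕0⊕1 = 0
s4: b4⊕b5⊕b6⊕b7⊕b12⊕b13⊕b14⊕b15 = 0⊕1⊕1⊕0⊕1⊕0⊕0⊕1 = 0
s8: b8⊕b9⊕b10⊕b11⊕b12⊕b13⊕b14⊕b15 = 0⊕0⊕0⊕0⊕1⊕0⊕0⊕1 = 0
Syndrome (s8...s1) = 0001 → position 1.
Overall parity (XOR of all 16 bits, including p0): 0⊕1⊕0⊕0⊕0⊕1⊕1⊕0⊕0⊕0⊕0⊕0⊕1⊕0⊕0⊕1 = 1
Overall=1, syndrome position=1 → single-bit error at position 1.

single 1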